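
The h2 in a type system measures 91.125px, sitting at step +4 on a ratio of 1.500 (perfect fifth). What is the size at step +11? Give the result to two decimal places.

1556.96px

Moving from step +4 to step +11 is 7 steps up, so multiply by r⁷.
91.125 × 1.500⁷ = 91.125 × 17.08594 ≈ 1556.956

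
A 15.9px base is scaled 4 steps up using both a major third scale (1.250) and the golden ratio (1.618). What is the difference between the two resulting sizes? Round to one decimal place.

70.2px

Major third: 15.9 × 1.250⁴ = 38.818px
Golden ratio: 15.9 × 1.618⁴ = 108.971px
Difference: 108.971 − 38.818 = 70.153px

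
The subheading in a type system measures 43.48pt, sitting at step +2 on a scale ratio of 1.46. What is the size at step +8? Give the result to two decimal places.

421.12pt

The gap is 8 − (2) = 6 steps, so the factor is 1.46^6.
43.48 × 1.46⁶ = 43.48 × 9.68539 ≈ 421.121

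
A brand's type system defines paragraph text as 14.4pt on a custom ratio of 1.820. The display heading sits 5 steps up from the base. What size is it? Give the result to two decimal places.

287.55pt

14.4 × 1.820⁵ = 14.4 × 19.96903 ≈ 287.55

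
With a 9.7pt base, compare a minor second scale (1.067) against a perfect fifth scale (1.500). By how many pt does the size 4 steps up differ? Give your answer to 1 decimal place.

36.5pt

Minor second: 9.7 × 1.067⁴ = 12.573pt
Perfect fifth: 9.7 × 1.500⁴ = 49.106pt
Difference: 49.106 − 12.573 = 36.533pt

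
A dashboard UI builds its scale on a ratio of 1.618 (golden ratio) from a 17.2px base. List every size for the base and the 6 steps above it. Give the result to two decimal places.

Step 0: 17.2px
Step 1: 17.2 × 1.618 = 27.83
Step 2: 17.2 × 1.618² = 45.03
Step 3: 17.2 × 1.618³ = 72.86
Step 4: 17.2 × 1.618⁴ = 117.88
Step 5: 17.2 × 1.618⁵ = 190.73
Step 6: 17.2 × 1.618⁶ = 308.60

17.20px, 27.83px, 45.03px, 72.86px, 117.88px, 190.73px, 308.60px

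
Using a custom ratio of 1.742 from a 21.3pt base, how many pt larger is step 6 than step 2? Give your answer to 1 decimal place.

530.6pt

Step 2: 21.3 × 1.742² = 64.636pt
Step 6: 21.3 × 1.742⁶ = 595.208pt
Difference: 595.208 − 64.636 = 530.572pt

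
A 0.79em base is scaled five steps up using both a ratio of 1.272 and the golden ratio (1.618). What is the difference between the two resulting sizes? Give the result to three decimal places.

6.130em

At 1.272: 0.79 × 1.272⁵ = 2.63065em
Golden ratio: 0.79 × 1.618⁵ = 8.76031em
Difference: 8.76031 − 2.63065 = 6.12966em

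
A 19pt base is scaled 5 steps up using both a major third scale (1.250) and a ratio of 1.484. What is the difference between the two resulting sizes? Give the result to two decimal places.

78.77pt

Major third: 19.0 × 1.250⁵ = 57.9834pt
At 1.484: 19.0 × 1.484⁵ = 136.7487pt
Difference: 136.7487 − 57.9834 = 78.7653pt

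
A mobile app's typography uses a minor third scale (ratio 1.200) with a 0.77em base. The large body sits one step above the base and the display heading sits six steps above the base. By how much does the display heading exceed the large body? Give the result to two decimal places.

Step 1: 0.77 × 1.200 = 0.9240em
Step 6: 0.77 × 1.200⁶ = 2.2992em
Difference: 2.2992 − 0.9240 = 1.3752em

1.38em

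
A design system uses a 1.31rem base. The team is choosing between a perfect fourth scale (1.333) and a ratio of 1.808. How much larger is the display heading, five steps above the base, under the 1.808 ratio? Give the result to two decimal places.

Perfect fourth: 1.31 × 1.333⁵ = 5.5134rem
At 1.808: 1.31 × 1.808⁵ = 25.3083rem
Difference: 25.3083 − 5.5134 = 19.7949rem

19.79rem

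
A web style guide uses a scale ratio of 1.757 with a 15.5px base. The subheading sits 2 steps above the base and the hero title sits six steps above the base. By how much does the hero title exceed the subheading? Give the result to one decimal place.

408.1px

Step 2: 15.5 × 1.757² = 47.849px
Step 6: 15.5 × 1.757⁶ = 455.997px
Difference: 455.997 − 47.849 = 408.148px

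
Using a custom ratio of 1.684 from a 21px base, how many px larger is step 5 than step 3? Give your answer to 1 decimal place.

Step 3: 21.0 × 1.684³ = 100.287px
Step 5: 21.0 × 1.684⁵ = 284.400px
Difference: 284.400 − 100.287 = 184.113px

184.1px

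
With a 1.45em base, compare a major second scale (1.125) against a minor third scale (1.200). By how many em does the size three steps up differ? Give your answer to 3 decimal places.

Major second: 1.45 × 1.125³ = 2.06455em
Minor third: 1.45 × 1.200³ = 2.50560em
Difference: 2.50560 − 2.06455 = 0.44105em

0.441em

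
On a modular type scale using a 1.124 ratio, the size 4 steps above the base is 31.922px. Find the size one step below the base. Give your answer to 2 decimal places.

31.922 ÷ 1.124⁵ = 31.922 ÷ 1.79404 ≈ 17.793

17.79px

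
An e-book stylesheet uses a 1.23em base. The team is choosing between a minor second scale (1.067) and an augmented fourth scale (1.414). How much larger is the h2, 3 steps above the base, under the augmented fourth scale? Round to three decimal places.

1.983em

Minor second: 1.23 × 1.067³ = 1.49416em
Augmented fourth: 1.23 × 1.414³ = 3.47739em
Difference: 3.47739 − 1.49416 = 1.98323em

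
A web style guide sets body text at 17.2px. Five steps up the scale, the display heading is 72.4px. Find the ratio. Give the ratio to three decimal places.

1.333

r⁵ = 72.4 / 17.2, so r = (72.4/17.2)^(1/5).
r = 4.2093^(1/5) ≈ 1.3330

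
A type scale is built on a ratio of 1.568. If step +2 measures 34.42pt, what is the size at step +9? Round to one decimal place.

802.1pt

34.42 × 1.568⁷ = 34.42 × 23.30357 ≈ 802.109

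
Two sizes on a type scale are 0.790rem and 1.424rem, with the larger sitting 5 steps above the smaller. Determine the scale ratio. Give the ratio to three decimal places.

1.125

r⁵ = 1.424 / 0.790, so r = (1.424/0.790)^(1/5).
r = 1.8025^(1/5) ≈ 1.1251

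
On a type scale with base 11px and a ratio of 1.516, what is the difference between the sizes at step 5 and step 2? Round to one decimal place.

Step 2: 11.0 × 1.516² = 25.281px
Step 5: 11.0 × 1.516⁵ = 88.082px
Difference: 88.082 − 25.281 = 62.801px

62.8px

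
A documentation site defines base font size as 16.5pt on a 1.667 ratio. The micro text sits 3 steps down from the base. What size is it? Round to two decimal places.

3.56pt

A modular type scale is a geometric sequence: sizeₙ = base × rⁿ.
16.5 ÷ 1.667³ = 16.5 ÷ 4.63241 ≈ 3.56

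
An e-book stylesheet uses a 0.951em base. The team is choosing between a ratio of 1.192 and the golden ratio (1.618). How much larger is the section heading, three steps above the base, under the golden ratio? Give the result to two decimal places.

At 1.192: 0.951 × 1.192³ = 1.6107em
Golden ratio: 0.951 × 1.618³ = 4.0282em
Difference: 4.0282 − 1.6107 = 2.4175em

2.42em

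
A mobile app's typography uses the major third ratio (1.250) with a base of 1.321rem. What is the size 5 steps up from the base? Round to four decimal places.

4.0314rem

1.321 × 1.250⁵ = 1.321 × 3.05176 ≈ 4.0314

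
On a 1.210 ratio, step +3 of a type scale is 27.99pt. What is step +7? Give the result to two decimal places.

60.00pt

27.99 × 1.210⁴ = 27.99 × 2.14359 ≈ 59.999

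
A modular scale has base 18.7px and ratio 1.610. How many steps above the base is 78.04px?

1.610ⁿ = 78.04 / 18.7 = 4.1733
n = ln(4.1733) / ln(1.610) = 1.4287 / 0.4762 ≈ 3.00

3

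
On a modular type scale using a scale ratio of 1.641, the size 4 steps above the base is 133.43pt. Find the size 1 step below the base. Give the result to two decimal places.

11.21pt

133.43 ÷ 1.641⁵ = 133.43 ÷ 11.89989 ≈ 11.213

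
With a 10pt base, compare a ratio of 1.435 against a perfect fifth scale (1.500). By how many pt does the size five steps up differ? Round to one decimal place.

15.1pt

At 1.435: 10.0 × 1.435⁵ = 60.850pt
Perfect fifth: 10.0 × 1.500⁵ = 75.938pt
Difference: 75.938 − 60.850 = 15.088pt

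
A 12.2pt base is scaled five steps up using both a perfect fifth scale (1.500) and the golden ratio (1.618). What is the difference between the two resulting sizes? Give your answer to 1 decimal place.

Perfect fifth: 12.2 × 1.500⁵ = 92.644pt
Golden ratio: 12.2 × 1.618⁵ = 135.286pt
Difference: 135.286 − 92.644 = 42.642pt

42.6pt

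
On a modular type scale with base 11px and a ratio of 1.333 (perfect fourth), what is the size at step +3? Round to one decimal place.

Each step on a modular scale multiplies by the ratio, so the size n steps from the base is base × ratioⁿ.
11.0 × 1.333³ = 11.0 × 2.36859 ≈ 26.05

26.1px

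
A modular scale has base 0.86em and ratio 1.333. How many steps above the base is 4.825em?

6

1.333ⁿ = 4.825 / 0.86 = 5.6105
n = ln(5.6105) / ln(1.333) = 1.7246 / 0.2874 ≈ 6.00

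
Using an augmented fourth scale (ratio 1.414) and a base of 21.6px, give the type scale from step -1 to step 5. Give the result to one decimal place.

15.3px, 21.6px, 30.5px, 43.2px, 61.1px, 86.3px, 122.1px

Step -1: 21.6 ÷ 1.414 = 15.3
Step 0: 21.6px
Step 1: 21.6 × 1.414 = 30.5
Step 2: 21.6 × 1.414² = 43.2
Step 3: 21.6 × 1.414³ = 61.1
Step 4: 21.6 × 1.414⁴ = 86.3
Step 5: 21.6 × 1.414⁵ = 122.1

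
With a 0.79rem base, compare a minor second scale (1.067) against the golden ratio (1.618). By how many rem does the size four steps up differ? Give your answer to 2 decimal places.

4.39rem

Minor second: 0.79 × 1.067⁴ = 1.0240rem
Golden ratio: 0.79 × 1.618⁴ = 5.4143rem
Difference: 5.4143 − 1.0240 = 4.3903rem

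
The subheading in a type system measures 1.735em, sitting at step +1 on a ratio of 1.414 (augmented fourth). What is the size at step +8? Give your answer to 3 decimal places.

Moving from step +1 to step +8 is 7 steps up, so multiply by r⁷.
1.735 × 1.414⁷ = 1.735 × 11.30175 ≈ 19.609

19.609em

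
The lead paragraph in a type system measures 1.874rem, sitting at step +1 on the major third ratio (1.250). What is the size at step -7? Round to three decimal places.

0.314rem

The gap is -7 − (1) = -8 steps, so the factor is 1.250^-8.
1.874 ÷ 1.250⁸ = 1.874 ÷ 5.96046 ≈ 0.314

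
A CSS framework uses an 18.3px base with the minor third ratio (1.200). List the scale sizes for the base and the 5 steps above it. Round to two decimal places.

18.30px, 21.96px, 26.35px, 31.62px, 37.95px, 45.54px

Step 0: 18.3px
Step 1: 18.3 × 1.200 = 21.96
Step 2: 18.3 × 1.200² = 26.35
Step 3: 18.3 × 1.200³ = 31.62
Step 4: 18.3 × 1.200⁴ = 37.95
Step 5: 18.3 × 1.200⁵ = 45.54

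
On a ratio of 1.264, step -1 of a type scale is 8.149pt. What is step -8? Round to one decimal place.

Moving from step -1 to step -8 is 7 steps down, so divide by r⁷.
8.149 ÷ 1.264⁷ = 8.149 ÷ 5.15501 ≈ 1.581

1.6pt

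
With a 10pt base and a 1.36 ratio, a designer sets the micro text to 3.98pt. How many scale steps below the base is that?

3

1.36ⁿ = 10 / 3.98 = 2.5126
n = ln(2.5126) / ln(1.36) = 0.9213 / 0.3075 ≈ 3.00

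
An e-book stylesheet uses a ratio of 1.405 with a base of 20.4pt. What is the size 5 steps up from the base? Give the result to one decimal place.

Each step on a modular scale multiplies by the ratio, so the size n steps from the base is base × ratioⁿ.
20.4 × 1.405⁵ = 20.4 × 5.47497 ≈ 111.69

111.7pt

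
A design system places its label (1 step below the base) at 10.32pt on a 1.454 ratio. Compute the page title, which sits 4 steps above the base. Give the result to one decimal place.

67.1pt

Moving from step -1 to step +4 is 5 steps up, so multiply by r⁵.
10.32 × 1.454⁵ = 10.32 × 6.49863 ≈ 67.066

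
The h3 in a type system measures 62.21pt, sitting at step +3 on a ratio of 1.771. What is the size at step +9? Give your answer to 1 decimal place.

1919.4pt

62.21 × 1.771⁶ = 62.21 × 30.85399 ≈ 1919.427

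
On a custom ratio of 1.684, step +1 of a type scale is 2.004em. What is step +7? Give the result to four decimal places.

45.7036em

Moving from step +1 to step +7 is 6 steps up, so multiply by r⁶.
2.004 × 1.684⁶ = 2.004 × 22.80618 ≈ 45.7036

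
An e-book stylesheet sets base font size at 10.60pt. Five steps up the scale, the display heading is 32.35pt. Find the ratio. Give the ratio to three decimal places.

r⁵ = 32.35 / 10.60, so r = (32.35/10.60)^(1/5).
r = 3.0519^(1/5) ≈ 1.2500

1.250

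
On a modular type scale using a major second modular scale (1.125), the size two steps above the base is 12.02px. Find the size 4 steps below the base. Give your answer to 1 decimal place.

The gap is -4 − (2) = -6 steps, so the factor is 1.125^-6.
12.02 ÷ 1.125⁶ = 12.02 ÷ 2.02729 ≈ 5.929

5.9px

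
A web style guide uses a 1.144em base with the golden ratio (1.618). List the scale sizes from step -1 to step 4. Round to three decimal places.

Step -1: 1.144 ÷ 1.618 = 0.707
Step 0: 1.144em
Step 1: 1.144 × 1.618 = 1.851
Step 2: 1.144 × 1.618² = 2.995
Step 3: 1.144 × 1.618³ = 4.846
Step 4: 1.144 × 1.618⁴ = 7.840

0.707em, 1.144em, 1.851em, 2.995em, 4.846em, 7.840em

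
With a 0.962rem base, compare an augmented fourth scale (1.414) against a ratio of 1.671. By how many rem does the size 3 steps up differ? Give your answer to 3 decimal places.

1.769rem

Augmented fourth: 0.962 × 1.414³ = 2.71971rem
At 1.671: 0.962 × 1.671³ = 4.48853rem
Difference: 4.48853 − 2.71971 = 1.76882rem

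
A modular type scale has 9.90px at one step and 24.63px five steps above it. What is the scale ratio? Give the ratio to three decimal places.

1.200

The ratio satisfies 9.90 × r⁵ = 24.63, so r = (24.63 / 9.90)^(1/5).
r = 2.4879^(1/5) ≈ 1.2000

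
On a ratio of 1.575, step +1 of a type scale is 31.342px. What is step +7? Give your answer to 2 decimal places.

The gap is 7 − (1) = 6 steps, so the factor is 1.575^6.
31.342 × 1.575⁶ = 31.342 × 15.26453 ≈ 478.421

478.42px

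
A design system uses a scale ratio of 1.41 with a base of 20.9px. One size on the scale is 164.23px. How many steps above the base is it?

6

1.41ⁿ = 164.23 / 20.9 = 7.8579
n = ln(7.8579) / ln(1.41) = 2.0615 / 0.3436 ≈ 6.00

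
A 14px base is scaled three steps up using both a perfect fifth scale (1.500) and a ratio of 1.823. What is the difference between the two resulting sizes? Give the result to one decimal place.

37.6px

Perfect fifth: 14.0 × 1.500³ = 47.250px
At 1.823: 14.0 × 1.823³ = 84.818px
Difference: 84.818 − 47.250 = 37.568px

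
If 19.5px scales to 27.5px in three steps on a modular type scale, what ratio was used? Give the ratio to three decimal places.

1.121

r³ = 27.5 / 19.5, so r = (27.5/19.5)^(1/3).
r = 1.4103^(1/3) ≈ 1.1214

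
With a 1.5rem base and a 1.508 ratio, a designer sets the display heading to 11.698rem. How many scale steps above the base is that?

5

1.508ⁿ = 11.698 / 1.5 = 7.7987
n = ln(7.7987) / ln(1.508) = 2.0540 / 0.4108 ≈ 5.00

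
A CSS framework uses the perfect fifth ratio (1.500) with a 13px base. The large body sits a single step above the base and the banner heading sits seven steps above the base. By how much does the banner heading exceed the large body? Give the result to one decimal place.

202.6px

Step 1: 13.0 × 1.500 = 19.500px
Step 7: 13.0 × 1.500⁷ = 222.117px
Difference: 222.117 − 19.500 = 202.617px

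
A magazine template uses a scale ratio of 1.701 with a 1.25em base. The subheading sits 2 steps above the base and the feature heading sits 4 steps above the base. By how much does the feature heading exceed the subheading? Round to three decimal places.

6.848em

Step 2: 1.25 × 1.701² = 3.61675em
Step 4: 1.25 × 1.701⁴ = 10.46471em
Difference: 10.46471 − 3.61675 = 6.84796em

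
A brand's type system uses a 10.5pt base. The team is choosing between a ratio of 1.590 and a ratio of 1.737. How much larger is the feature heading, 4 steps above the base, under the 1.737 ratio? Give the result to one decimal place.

28.5pt

At 1.590: 10.5 × 1.590⁴ = 67.109pt
At 1.737: 10.5 × 1.737⁴ = 95.585pt
Difference: 95.585 − 67.109 = 28.476pt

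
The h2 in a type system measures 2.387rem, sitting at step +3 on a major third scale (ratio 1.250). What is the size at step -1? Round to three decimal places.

0.978rem

2.387 ÷ 1.250⁴ = 2.387 ÷ 2.44141 ≈ 0.978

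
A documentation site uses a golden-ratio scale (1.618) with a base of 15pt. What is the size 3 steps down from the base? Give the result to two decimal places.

Every step multiplies by the scale ratio.
15.0 ÷ 1.618³ = 15.0 ÷ 4.23580 ≈ 3.54

3.54pt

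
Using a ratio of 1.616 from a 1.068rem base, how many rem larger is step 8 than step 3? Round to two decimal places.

Step 3: 1.068 × 1.616³ = 4.5071rem
Step 8: 1.068 × 1.616⁸ = 49.6709rem
Difference: 49.6709 − 4.5071 = 45.1638rem

45.16rem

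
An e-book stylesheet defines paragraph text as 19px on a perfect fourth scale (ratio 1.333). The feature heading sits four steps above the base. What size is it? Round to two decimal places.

59.99px

19.0 × 1.333⁴ = 19.0 × 3.15733 ≈ 59.99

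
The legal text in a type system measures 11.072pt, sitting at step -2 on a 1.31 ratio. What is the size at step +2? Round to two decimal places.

The gap is 2 − (-2) = 4 steps, so the factor is 1.31^4.
11.072 × 1.31⁴ = 11.072 × 2.94500 ≈ 32.607

32.61pt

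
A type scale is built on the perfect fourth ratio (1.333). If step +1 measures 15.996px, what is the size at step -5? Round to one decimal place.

15.996 ÷ 1.333⁶ = 15.996 ÷ 5.61023 ≈ 2.851

2.9px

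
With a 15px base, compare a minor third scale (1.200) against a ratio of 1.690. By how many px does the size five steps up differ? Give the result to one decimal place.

169.5px

Minor third: 15.0 × 1.200⁵ = 37.325px
At 1.690: 15.0 × 1.690⁵ = 206.788px
Difference: 206.788 − 37.325 = 169.463px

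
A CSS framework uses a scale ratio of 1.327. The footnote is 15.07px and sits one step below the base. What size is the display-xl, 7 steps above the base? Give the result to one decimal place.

Moving from step -1 to step +7 is 8 steps up, so multiply by r⁸.
15.07 × 1.327⁸ = 15.07 × 9.61540 ≈ 144.904

144.9px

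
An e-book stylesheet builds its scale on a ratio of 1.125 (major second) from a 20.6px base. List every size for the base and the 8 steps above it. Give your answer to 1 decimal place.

20.6px, 23.2px, 26.1px, 29.3px, 33.0px, 37.1px, 41.8px, 47.0px, 52.9px

Step 0: 20.6px
Step 1: 20.6 × 1.125 = 23.2
Step 2: 20.6 × 1.125² = 26.1
Step 3: 20.6 × 1.125³ = 29.3
Step 4: 20.6 × 1.125⁴ = 33.0
Step 5: 20.6 × 1.125⁵ = 37.1
Step 6: 20.6 × 1.125⁶ = 41.8
Step 7: 20.6 × 1.125⁷ = 47.0
Step 8: 20.6 × 1.125⁸ = 52.9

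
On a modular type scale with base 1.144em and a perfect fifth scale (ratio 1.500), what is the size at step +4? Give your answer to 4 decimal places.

5.7915em

A modular type scale is a geometric sequence: sizeₙ = base × rⁿ.
1.144 × 1.500⁴ = 1.144 × 5.06250 ≈ 5.7915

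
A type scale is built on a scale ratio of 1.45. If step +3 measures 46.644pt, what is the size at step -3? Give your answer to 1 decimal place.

46.644 ÷ 1.45⁶ = 46.644 ÷ 9.29411 ≈ 5.019

5.0pt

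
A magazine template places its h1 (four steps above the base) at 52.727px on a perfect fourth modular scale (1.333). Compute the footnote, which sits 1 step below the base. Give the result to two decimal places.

52.727 ÷ 1.333⁵ = 52.727 ÷ 4.20873 ≈ 12.528

12.53px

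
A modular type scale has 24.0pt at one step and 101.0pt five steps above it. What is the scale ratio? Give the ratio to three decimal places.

The ratio satisfies 24.0 × r⁵ = 101.0, so r = (101.0 / 24.0)^(1/5).
r = 4.2083^(1/5) ≈ 1.3330

1.333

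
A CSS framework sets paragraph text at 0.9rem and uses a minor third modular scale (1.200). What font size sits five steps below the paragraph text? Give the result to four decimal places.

0.3617rem

0.9 ÷ 1.200⁵ = 0.9 ÷ 2.48832 ≈ 0.3617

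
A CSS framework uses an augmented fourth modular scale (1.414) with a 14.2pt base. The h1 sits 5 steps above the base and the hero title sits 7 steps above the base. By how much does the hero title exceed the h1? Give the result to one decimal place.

80.2pt

Step 5: 14.2 × 1.414⁵ = 80.267pt
Step 7: 14.2 × 1.414⁷ = 160.485pt
Difference: 160.485 − 80.267 = 80.218pt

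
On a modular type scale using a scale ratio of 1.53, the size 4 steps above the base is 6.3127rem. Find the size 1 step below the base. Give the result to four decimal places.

0.7529rem

Moving from step +4 to step -1 is 5 steps down, so divide by r⁵.
6.3127 ÷ 1.53⁵ = 6.3127 ÷ 8.38411 ≈ 0.7529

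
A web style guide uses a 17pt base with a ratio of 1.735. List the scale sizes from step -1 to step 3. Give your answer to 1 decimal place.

Step -1: 17.0 ÷ 1.735 = 9.8
Step 0: 17pt
Step 1: 17.0 × 1.735 = 29.5
Step 2: 17.0 × 1.735² = 51.2
Step 3: 17.0 × 1.735³ = 88.8

9.8pt, 17.0pt, 29.5pt, 51.2pt, 88.8pt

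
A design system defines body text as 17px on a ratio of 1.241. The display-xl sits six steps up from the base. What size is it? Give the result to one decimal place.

62.1px

17.0 × 1.241⁶ = 17.0 × 3.65284 ≈ 62.10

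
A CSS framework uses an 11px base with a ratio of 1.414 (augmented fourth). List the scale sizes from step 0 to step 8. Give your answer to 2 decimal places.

11.00px, 15.55px, 21.99px, 31.10px, 43.97px, 62.18px, 87.92px, 124.32px, 175.79px

Step 0: 11px
Step 1: 11.0 × 1.414 = 15.55
Step 2: 11.0 × 1.414² = 21.99
Step 3: 11.0 × 1.414³ = 31.10
Step 4: 11.0 × 1.414⁴ = 43.97
Step 5: 11.0 × 1.414⁵ = 62.18
Step 6: 11.0 × 1.414⁶ = 87.92
Step 7: 11.0 × 1.414⁷ = 124.32
Step 8: 11.0 × 1.414⁸ = 175.79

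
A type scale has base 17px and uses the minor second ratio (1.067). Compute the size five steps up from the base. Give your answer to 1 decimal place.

23.5px

Every step multiplies by the scale ratio.
17.0 × 1.067⁵ = 17.0 × 1.38300 ≈ 23.51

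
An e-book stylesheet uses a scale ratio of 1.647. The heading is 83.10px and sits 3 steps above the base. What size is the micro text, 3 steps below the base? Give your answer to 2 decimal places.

4.16px

83.10 ÷ 1.647⁶ = 83.10 ÷ 19.96005 ≈ 4.163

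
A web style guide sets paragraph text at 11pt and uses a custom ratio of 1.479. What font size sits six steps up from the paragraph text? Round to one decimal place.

115.1pt

Each step on a modular scale multiplies by the ratio, so the size n steps from the base is base × ratioⁿ.
11.0 × 1.479⁶ = 11.0 × 10.46668 ≈ 115.13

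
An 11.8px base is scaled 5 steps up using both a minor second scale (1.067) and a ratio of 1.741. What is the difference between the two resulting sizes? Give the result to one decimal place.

Minor second: 11.8 × 1.067⁵ = 16.319px
At 1.741: 11.8 × 1.741⁵ = 188.745px
Difference: 188.745 − 16.319 = 172.426px

172.4px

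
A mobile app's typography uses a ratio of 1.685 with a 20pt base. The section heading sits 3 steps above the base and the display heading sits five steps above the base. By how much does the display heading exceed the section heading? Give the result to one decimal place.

176.0pt

Step 3: 20.0 × 1.685³ = 95.682pt
Step 5: 20.0 × 1.685⁵ = 271.662pt
Difference: 271.662 − 95.682 = 175.980pt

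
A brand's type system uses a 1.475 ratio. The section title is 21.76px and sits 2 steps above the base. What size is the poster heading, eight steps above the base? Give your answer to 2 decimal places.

224.08px

21.76 × 1.475⁶ = 21.76 × 10.29798 ≈ 224.084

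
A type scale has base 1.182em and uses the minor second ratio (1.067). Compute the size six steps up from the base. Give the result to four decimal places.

1.7442em

Each step on a modular scale multiplies by the ratio, so the size n steps from the base is base × ratioⁿ.
1.182 × 1.067⁶ = 1.182 × 1.47566 ≈ 1.7442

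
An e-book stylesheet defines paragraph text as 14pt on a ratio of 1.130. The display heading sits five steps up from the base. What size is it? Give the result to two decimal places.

25.79pt

A modular type scale is a geometric sequence: sizeₙ = base × rⁿ.
14.0 × 1.130⁵ = 14.0 × 1.84244 ≈ 25.79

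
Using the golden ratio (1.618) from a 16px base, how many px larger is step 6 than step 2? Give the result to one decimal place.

Step 2: 16.0 × 1.618² = 41.887px
Step 6: 16.0 × 1.618⁶ = 287.072px
Difference: 287.072 − 41.887 = 245.185px

245.2px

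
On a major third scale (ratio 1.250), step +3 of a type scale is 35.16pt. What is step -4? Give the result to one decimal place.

35.16 ÷ 1.250⁷ = 35.16 ÷ 4.76837 ≈ 7.374

7.4pt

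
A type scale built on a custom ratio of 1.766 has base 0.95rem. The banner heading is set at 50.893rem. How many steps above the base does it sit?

7

1.766ⁿ = 50.893 / 0.95 = 53.5716
n = ln(53.5716) / ln(1.766) = 3.9810 / 0.5687 ≈ 7.00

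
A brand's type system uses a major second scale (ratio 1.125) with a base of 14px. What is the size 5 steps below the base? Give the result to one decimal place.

Every step multiplies by the scale ratio.
14.0 ÷ 1.125⁵ = 14.0 ÷ 1.80203 ≈ 7.77

7.8px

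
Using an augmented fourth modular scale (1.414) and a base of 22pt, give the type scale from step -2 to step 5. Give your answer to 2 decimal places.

Step -2: 22.0 ÷ 1.414² = 11.00
Step -1: 22.0 ÷ 1.414 = 15.56
Step 0: 22pt
Step 1: 22.0 × 1.414 = 31.11
Step 2: 22.0 × 1.414² = 43.99
Step 3: 22.0 × 1.414³ = 62.20
Step 4: 22.0 × 1.414⁴ = 87.95
Step 5: 22.0 × 1.414⁵ = 124.36

11.00pt, 15.56pt, 22.00pt, 31.11pt, 43.99pt, 62.20pt, 87.95pt, 124.36pt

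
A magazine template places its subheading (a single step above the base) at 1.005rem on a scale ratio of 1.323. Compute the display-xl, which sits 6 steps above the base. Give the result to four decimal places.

The gap is 6 − (1) = 5 steps, so the factor is 1.323^5.
1.005 × 1.323⁵ = 1.005 × 4.05321 ≈ 4.0735

4.0735rem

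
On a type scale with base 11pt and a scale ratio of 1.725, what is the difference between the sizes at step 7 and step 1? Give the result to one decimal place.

Step 1: 11.0 × 1.725 = 18.975pt
Step 7: 11.0 × 1.725⁷ = 499.938pt
Difference: 499.938 − 18.975 = 480.963pt

481.0pt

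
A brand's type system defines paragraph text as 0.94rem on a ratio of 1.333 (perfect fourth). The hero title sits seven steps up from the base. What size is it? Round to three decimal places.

0.94 × 1.333⁷ = 0.94 × 7.47844 ≈ 7.030

7.030rem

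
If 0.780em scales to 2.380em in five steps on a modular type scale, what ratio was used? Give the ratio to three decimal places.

1.250

r⁵ = 2.380 / 0.780, so r = (2.380/0.780)^(1/5).
r = 3.0513^(1/5) ≈ 1.2500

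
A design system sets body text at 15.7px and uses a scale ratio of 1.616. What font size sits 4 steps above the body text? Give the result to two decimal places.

A modular type scale is a geometric sequence: sizeₙ = base × rⁿ.
15.7 × 1.616⁴ = 15.7 × 6.81970 ≈ 107.07

107.07px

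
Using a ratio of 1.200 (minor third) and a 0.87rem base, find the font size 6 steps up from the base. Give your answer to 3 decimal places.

Every step multiplies by the scale ratio.
0.87 × 1.200⁶ = 0.87 × 2.98598 ≈ 2.598

2.598rem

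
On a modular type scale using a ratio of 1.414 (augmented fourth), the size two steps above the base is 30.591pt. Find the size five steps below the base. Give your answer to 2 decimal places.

30.591 ÷ 1.414⁷ = 30.591 ÷ 11.30175 ≈ 2.707

2.71pt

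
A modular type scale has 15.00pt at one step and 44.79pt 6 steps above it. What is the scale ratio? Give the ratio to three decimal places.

r⁶ = 44.79 / 15.00, so r = (44.79/15.00)^(1/6).
r = 2.9860^(1/6) ≈ 1.2000

1.200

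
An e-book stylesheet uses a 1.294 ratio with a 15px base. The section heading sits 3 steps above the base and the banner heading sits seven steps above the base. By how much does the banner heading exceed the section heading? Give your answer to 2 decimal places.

58.62px

Step 3: 15.0 × 1.294³ = 32.5008px
Step 7: 15.0 × 1.294⁷ = 91.1237px
Difference: 91.1237 − 32.5008 = 58.6229px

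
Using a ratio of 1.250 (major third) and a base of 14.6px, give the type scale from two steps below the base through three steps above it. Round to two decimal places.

Step -2: 14.6 ÷ 1.250² = 9.34
Step -1: 14.6 ÷ 1.250 = 11.68
Step 0: 14.6px
Step 1: 14.6 × 1.250 = 18.25
Step 2: 14.6 × 1.250² = 22.81
Step 3: 14.6 × 1.250³ = 28.52

9.34px, 11.68px, 14.60px, 18.25px, 22.81px, 28.52px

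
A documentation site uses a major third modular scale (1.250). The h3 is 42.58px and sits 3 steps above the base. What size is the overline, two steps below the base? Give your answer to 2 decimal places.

The gap is -2 − (3) = -5 steps, so the factor is 1.250^-5.
42.58 ÷ 1.250⁵ = 42.58 ÷ 3.05176 ≈ 13.953

13.95px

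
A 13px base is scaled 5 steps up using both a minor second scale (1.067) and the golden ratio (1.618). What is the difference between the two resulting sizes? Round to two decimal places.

126.18px

Minor second: 13.0 × 1.067⁵ = 17.9790px
Golden ratio: 13.0 × 1.618⁵ = 144.1571px
Difference: 144.1571 − 17.9790 = 126.1781px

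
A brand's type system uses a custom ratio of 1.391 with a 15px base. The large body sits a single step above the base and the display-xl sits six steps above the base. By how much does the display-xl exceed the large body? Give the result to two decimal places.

87.79px

Step 1: 15.0 × 1.391 = 20.8650px
Step 6: 15.0 × 1.391⁶ = 108.6561px
Difference: 108.6561 − 20.8650 = 87.7911px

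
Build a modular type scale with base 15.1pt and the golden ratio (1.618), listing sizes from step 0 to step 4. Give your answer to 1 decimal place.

Step 0: 15.1pt
Step 1: 15.1 × 1.618 = 24.4
Step 2: 15.1 × 1.618² = 39.5
Step 3: 15.1 × 1.618³ = 64.0
Step 4: 15.1 × 1.618⁴ = 103.5

15.1pt, 24.4pt, 39.5pt, 64.0pt, 103.5pt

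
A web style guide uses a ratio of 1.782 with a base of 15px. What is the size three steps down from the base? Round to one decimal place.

15.0 ÷ 1.782³ = 15.0 ÷ 5.65878 ≈ 2.65

2.7px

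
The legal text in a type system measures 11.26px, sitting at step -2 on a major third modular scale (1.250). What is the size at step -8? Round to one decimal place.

11.26 ÷ 1.250⁶ = 11.26 ÷ 3.81470 ≈ 2.952

3.0px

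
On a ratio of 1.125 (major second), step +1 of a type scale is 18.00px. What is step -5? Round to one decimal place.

8.9px

18.00 ÷ 1.125⁶ = 18.00 ÷ 2.02729 ≈ 8.879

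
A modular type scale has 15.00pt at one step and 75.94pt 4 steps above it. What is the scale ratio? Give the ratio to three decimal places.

1.500

r⁴ = 75.94 / 15.00, so r = (75.94/15.00)^(1/4).
r = 5.0627^(1/4) ≈ 1.5000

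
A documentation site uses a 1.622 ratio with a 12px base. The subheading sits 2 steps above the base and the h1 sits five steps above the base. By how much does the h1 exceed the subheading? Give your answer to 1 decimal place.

Step 2: 12.0 × 1.622² = 31.571px
Step 5: 12.0 × 1.622⁵ = 134.721px
Difference: 134.721 − 31.571 = 103.150px

103.2px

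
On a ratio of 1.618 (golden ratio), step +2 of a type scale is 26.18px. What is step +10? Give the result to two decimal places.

1229.70px

Moving from step +2 to step +10 is 8 steps up, so multiply by r⁸.
26.18 × 1.618⁸ = 26.18 × 46.97082 ≈ 1229.696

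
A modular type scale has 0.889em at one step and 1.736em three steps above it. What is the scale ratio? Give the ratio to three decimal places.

1.250

The ratio satisfies 0.889 × r³ = 1.736, so r = (1.736 / 0.889)^(1/3).
r = 1.9528^(1/3) ≈ 1.2499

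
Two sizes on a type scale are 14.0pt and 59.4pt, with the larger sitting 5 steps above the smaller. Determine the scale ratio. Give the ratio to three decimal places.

r⁵ = 59.4 / 14.0, so r = (59.4/14.0)^(1/5).
r = 4.2429^(1/5) ≈ 1.3352

1.335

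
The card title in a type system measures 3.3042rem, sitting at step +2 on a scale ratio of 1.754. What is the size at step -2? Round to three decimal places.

0.349rem

The gap is -2 − (2) = -4 steps, so the factor is 1.754^-4.
3.3042 ÷ 1.754⁴ = 3.3042 ÷ 9.46495 ≈ 0.349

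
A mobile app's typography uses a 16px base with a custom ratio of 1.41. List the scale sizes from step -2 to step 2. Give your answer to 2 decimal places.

Step -2: 16.0 ÷ 1.41² = 8.05
Step -1: 16.0 ÷ 1.41 = 11.35
Step 0: 16px
Step 1: 16.0 × 1.41 = 22.56
Step 2: 16.0 × 1.41² = 31.81

8.05px, 11.35px, 16.00px, 22.56px, 31.81px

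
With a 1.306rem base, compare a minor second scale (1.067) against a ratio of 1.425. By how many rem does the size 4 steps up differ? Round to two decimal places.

Minor second: 1.306 × 1.067⁴ = 1.6928rem
At 1.425: 1.306 × 1.425⁴ = 5.3852rem
Difference: 5.3852 − 1.6928 = 3.6924rem

3.69rem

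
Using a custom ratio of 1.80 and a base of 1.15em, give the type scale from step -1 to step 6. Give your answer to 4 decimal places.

0.6389em, 1.1500em, 2.0700em, 3.7260em, 6.7068em, 12.0722em, 21.7300em, 39.1141em

Step -1: 1.15 ÷ 1.80 = 0.6389
Step 0: 1.15em
Step 1: 1.15 × 1.80 = 2.0700
Step 2: 1.15 × 1.80² = 3.7260
Step 3: 1.15 × 1.80³ = 6.7068
Step 4: 1.15 × 1.80⁴ = 12.0722
Step 5: 1.15 × 1.80⁵ = 21.7300
Step 6: 1.15 × 1.80⁶ = 39.1141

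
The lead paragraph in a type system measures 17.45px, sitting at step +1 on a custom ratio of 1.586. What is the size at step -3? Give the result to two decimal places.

2.76px

The gap is -3 − (1) = -4 steps, so the factor is 1.586^-4.
17.45 ÷ 1.586⁴ = 17.45 ÷ 6.32722 ≈ 2.758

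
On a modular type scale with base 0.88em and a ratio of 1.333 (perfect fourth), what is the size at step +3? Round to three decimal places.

0.88 × 1.333³ = 0.88 × 2.36859 ≈ 2.084

2.084em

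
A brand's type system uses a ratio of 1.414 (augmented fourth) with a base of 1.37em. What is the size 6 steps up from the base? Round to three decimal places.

1.37 × 1.414⁶ = 1.37 × 7.99275 ≈ 10.950

10.950em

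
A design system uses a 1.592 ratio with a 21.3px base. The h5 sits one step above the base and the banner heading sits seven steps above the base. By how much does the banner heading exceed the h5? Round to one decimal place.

Step 1: 21.3 × 1.592 = 33.910px
Step 7: 21.3 × 1.592⁷ = 552.053px
Difference: 552.053 − 33.910 = 518.143px

518.1px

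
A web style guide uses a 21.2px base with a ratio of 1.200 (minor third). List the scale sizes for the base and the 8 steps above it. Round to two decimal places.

21.20px, 25.44px, 30.53px, 36.63px, 43.96px, 52.75px, 63.30px, 75.96px, 91.16px

Step 0: 21.2px
Step 1: 21.2 × 1.200 = 25.44
Step 2: 21.2 × 1.200² = 30.53
Step 3: 21.2 × 1.200³ = 36.63
Step 4: 21.2 × 1.200⁴ = 43.96
Step 5: 21.2 × 1.200⁵ = 52.75
Step 6: 21.2 × 1.200⁶ = 63.30
Step 7: 21.2 × 1.200⁷ = 75.96
Step 8: 21.2 × 1.200⁸ = 91.16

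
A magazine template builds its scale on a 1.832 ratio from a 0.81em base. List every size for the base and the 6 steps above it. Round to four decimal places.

0.8100em, 1.4839em, 2.7185em, 4.9804em, 9.1240em, 16.7152em, 30.6223em

Step 0: 0.81em
Step 1: 0.81 × 1.832 = 1.4839
Step 2: 0.81 × 1.832² = 2.7185
Step 3: 0.81 × 1.832³ = 4.9804
Step 4: 0.81 × 1.832⁴ = 9.1240
Step 5: 0.81 × 1.832⁵ = 16.7152
Step 6: 0.81 × 1.832⁶ = 30.6223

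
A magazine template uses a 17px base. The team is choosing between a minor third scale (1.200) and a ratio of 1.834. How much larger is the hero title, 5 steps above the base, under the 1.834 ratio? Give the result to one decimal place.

310.4px

Minor third: 17.0 × 1.200⁵ = 42.301px
At 1.834: 17.0 × 1.834⁵ = 352.733px
Difference: 352.733 − 42.301 = 310.432px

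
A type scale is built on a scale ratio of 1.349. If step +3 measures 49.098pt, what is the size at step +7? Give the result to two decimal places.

162.60pt

49.098 × 1.349⁴ = 49.098 × 3.31168 ≈ 162.597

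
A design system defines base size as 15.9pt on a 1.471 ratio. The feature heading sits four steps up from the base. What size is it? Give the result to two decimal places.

74.45pt

A modular type scale is a geometric sequence: sizeₙ = base × rⁿ.
15.9 × 1.471⁴ = 15.9 × 4.68221 ≈ 74.45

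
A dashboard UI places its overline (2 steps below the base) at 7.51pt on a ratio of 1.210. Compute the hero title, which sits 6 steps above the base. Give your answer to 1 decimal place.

34.5pt

7.51 × 1.210⁸ = 7.51 × 4.59497 ≈ 34.508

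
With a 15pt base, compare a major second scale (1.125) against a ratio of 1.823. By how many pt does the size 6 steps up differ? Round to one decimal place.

520.2pt

Major second: 15.0 × 1.125⁶ = 30.409pt
At 1.823: 15.0 × 1.823⁶ = 550.568pt
Difference: 550.568 − 30.409 = 520.159pt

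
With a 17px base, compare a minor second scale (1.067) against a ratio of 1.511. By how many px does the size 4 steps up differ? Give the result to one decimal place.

66.6px

Minor second: 17.0 × 1.067⁴ = 22.035px
At 1.511: 17.0 × 1.511⁴ = 88.615px
Difference: 88.615 − 22.035 = 66.580px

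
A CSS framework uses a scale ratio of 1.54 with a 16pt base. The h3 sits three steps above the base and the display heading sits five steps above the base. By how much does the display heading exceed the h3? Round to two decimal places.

80.15pt

Step 3: 16.0 × 1.54³ = 58.4362pt
Step 5: 16.0 × 1.54⁵ = 138.5873pt
Difference: 138.5873 − 58.4362 = 80.1511pt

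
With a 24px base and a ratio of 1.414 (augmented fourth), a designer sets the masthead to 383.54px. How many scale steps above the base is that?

8

1.414ⁿ = 383.54 / 24 = 15.9808
n = ln(15.9808) / ln(1.414) = 2.7714 / 0.3464 ≈ 8.00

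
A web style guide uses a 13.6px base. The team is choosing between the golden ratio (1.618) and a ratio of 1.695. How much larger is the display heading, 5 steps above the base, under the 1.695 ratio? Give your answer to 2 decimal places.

Golden ratio: 13.6 × 1.618⁵ = 150.8105px
At 1.695: 13.6 × 1.695⁵ = 190.2775px
Difference: 190.2775 − 150.8105 = 39.4670px

39.47px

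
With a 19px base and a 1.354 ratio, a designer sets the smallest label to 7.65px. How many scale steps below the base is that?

1.354ⁿ = 19 / 7.65 = 2.4837
n = ln(2.4837) / ln(1.354) = 0.9097 / 0.3031 ≈ 3.00

3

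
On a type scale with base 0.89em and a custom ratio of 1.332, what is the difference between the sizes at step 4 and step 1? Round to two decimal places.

1.62em

Step 1: 0.89 × 1.332 = 1.1855em
Step 4: 0.89 × 1.332⁴ = 2.8016em
Difference: 2.8016 − 1.1855 = 1.6161em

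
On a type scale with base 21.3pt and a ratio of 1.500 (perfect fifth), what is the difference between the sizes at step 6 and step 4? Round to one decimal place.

134.8pt

Step 4: 21.3 × 1.500⁴ = 107.831pt
Step 6: 21.3 × 1.500⁶ = 242.620pt
Difference: 242.620 − 107.831 = 134.789pt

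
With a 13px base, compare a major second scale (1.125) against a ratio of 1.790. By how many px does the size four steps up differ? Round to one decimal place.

112.6px

Major second: 13.0 × 1.125⁴ = 20.823px
At 1.790: 13.0 × 1.790⁴ = 133.461px
Difference: 133.461 − 20.823 = 112.638px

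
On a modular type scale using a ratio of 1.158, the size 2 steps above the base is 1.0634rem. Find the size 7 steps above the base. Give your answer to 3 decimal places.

2.214rem

1.0634 × 1.158⁵ = 1.0634 × 2.08230 ≈ 2.214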